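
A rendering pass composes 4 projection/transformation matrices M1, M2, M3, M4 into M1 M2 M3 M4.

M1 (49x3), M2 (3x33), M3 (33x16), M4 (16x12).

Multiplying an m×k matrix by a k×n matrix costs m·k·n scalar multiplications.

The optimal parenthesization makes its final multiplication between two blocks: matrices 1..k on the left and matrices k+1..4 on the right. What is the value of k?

1

Adjacent pairs: M1M2 = 49·3·33 = 4851; M2M3 = 3·33·16 = 1584; M3M4 = 33·16·12 = 6336.
Length 3: M1..M3: k=1: 0+1584+49·3·16=3936; k=2: 4851+0+49·33·16=30723 → min 3936 | M2..M4: k=2: 0+6336+3·33·12=7524; k=3: 1584+0+3·16·12=2160 → min 2160.
Top-level splits: k=1: (M1..M1)·(M2..M4) → 0+2160+49·3·12 = 3924; k=2: (M1..M2)·(M3..M4) → 4851+6336+49·33·12 = 30591; k=3: (M1..M3)·(M4..M4) → 3936+0+49·16·12 = 13344.
Best split is after M1, i.e. k = 1.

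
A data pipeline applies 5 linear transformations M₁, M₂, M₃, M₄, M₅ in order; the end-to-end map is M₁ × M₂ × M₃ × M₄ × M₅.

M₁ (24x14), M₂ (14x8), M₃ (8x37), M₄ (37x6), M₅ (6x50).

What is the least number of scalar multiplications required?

11664

Adjacent pairs: M₁M₂ = 24·14·8 = 2688; M₂M₃ = 14·8·37 = 4144; M₃M₄ = 8·37·6 = 1776; M₄M₅ = 37·6·50 = 11100.
Length 3: M₁..M₃: k=1: 0+4144+24·14·37=16576; k=2: 2688+0+24·8·37=9792 → min 9792 | M₂..M₄: k=2: 0+1776+14·8·6=2448; k=3: 4144+0+14·37·6=7252 → min 2448 | M₃..M₅: k=3: 0+11100+8·37·50=25900; k=4: 1776+0+8·6·50=4176 → min 4176.
Length 4: M₁..M₄: k=1: 0+2448+24·14·6=4464; k=2: 2688+1776+24·8·6=5616; k=3: 9792+0+24·37·6=15120 → min 4464 | M₂..M₅: k=2: 0+4176+14·8·50=9776; k=3: 4144+11100+14·37·50=41144; k=4: 2448+0+14·6·50=6648 → min 6648.
Length 5: M₁..M₅: k=1: 0+6648+24·14·50=23448; k=2: 2688+4176+24·8·50=16464; k=3: 9792+11100+24·37·50=65292; k=4: 4464+0+24·6·50=11664 → min 11664.
Optimal order: ((M₁ × (M₂ × (M₃ × M₄))) × M₅) with cost 11664.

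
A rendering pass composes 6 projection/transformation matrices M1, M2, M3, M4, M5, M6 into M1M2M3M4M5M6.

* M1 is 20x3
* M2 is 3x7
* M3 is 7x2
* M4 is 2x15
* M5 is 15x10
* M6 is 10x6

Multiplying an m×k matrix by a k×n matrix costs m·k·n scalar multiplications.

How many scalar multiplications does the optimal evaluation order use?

822

Adjacent pairs: M1M2 = 20·3·7 = 420; M2M3 = 3·7·2 = 42; M3M4 = 7·2·15 = 210; M4M5 = 2·15·10 = 300; M5M6 = 15·10·6 = 900.
Length 3: M1..M3: k=1: 0+42+20·3·2=162; k=2: 420+0+20·7·2=700 → min 162 | M2..M4: k=2: 0+210+3·7·15=525; k=3: 42+0+3·2·15=132 → min 132 | M3..M5: k=3: 0+300+7·2·10=440; k=4: 210+0+7·15·10=1260 → min 440 | M4..M6: k=4: 0+900+2·15·6=1080; k=5: 300+0+2·10·6=420 → min 420.
Length 4: M1..M4: k=1: 0+132+20·3·15=1032; k=2: 420+210+20·7·15=2730; k=3: 162+0+20·2·15=762 → min 762 | M2..M5: k=2: 0+440+3·7·10=650; k=3: 42+300+3·2·10=402; k=4: 132+0+3·15·10=582 → min 402 | M3..M6: k=3: 0+420+7·2·6=504; k=4: 210+900+7·15·6=1740; k=5: 440+0+7·10·6=860 → min 504.
Length 5: M1..M5: k=1: 0+402+20·3·10=1002; k=2: 420+440+20·7·10=2260; k=3: 162+300+20·2·10=862; k=4: 762+0+20·15·10=3762 → min 862 | M2..M6: k=2: 0+504+3·7·6=630; k=3: 42+420+3·2·6=498; k=4: 132+900+3·15·6=1302; k=5: 402+0+3·10·6=582 → min 498.
Length 6: M1..M6: k=1: 0+498+20·3·6=858; k=2: 420+504+20·7·6=1764; k=3: 162+420+20·2·6=822; k=4: 762+900+20·15·6=3462; k=5: 862+0+20·10·6=2062 → min 822.
Optimal order: ((M1(M2M3))((M4M5)M6)) with cost 822.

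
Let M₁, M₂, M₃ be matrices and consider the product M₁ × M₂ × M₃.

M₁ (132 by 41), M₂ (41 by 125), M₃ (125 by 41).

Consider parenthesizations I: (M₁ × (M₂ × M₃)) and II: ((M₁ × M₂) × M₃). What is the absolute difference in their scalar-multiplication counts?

Order I = (M₁ × (M₂ × M₃)): (M₂ × M₃): 41×125 by 125×41 → 41×41, cost 41·125·41 = 210125; (M₁ × (M₂ × M₃)): 132×41 by 41×41 → 132×41, cost 132·41·41 = 221892; cumulative 432017. Total 432017.
Order II = ((M₁ × M₂) × M₃): (M₁ × M₂): 132×41 by 41×125 → 132×125, cost 132·41·125 = 676500; ((M₁ × M₂) × M₃): 132×125 by 125×41 → 132×41, cost 132·125·41 = 676500; cumulative 1353000. Total 1353000.
Difference: |432017 − 1353000| = 920983.

920983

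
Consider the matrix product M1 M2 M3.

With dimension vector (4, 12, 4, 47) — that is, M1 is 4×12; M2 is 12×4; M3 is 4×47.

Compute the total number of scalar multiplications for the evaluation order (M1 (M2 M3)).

(M2 M3): 12×4 by 4×47 → 12×47, cost 12·4·47 = 2256
(M1 (M2 M3)): 4×12 by 12×47 → 4×47, cost 4·12·47 = 2256; cumulative 4512
Total: 4512 scalar multiplications.

4512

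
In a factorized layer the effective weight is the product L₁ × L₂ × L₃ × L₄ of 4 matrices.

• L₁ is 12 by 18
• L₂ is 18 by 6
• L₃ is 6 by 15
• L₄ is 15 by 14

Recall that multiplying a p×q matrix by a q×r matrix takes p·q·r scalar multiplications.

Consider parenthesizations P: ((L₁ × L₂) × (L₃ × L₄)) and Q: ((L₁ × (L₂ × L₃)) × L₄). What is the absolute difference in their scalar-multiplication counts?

Order P = ((L₁ × L₂) × (L₃ × L₄)): (L₁ × L₂): 12×18 by 18×6 → 12×6, cost 12·18·6 = 1296; (L₃ × L₄): 6×15 by 15×14 → 6×14, cost 6·15·14 = 1260; ((L₁ × L₂) × (L₃ × L₄)): 12×6 by 6×14 → 12×14, cost 12·6·14 = 1008; cumulative 3564. Total 3564.
Order Q = ((L₁ × (L₂ × L₃)) × L₄): (L₂ × L₃): 18×6 by 6×15 → 18×15, cost 18·6·15 = 1620; (L₁ × (L₂ × L₃)): 12×18 by 18×15 → 12×15, cost 12·18·15 = 3240; cumulative 4860; ((L₁ × (L₂ × L₃)) × L₄): 12×15 by 15×14 → 12×14, cost 12·15·14 = 2520; cumulative 7380. Total 7380.
Difference: |3564 − 7380| = 3816.

3816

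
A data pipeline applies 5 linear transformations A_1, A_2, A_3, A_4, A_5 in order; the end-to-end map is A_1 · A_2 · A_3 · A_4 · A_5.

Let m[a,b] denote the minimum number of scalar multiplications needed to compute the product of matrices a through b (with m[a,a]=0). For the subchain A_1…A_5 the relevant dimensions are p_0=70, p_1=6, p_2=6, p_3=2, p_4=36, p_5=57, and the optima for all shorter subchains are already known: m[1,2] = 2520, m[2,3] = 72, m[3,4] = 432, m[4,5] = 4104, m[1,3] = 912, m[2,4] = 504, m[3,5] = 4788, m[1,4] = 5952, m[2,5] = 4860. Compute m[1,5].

12996

m[1,5] = min over k∈[1,4] of m[1,k]+m[k+1,5]+p_{0}·p_k·p_{5}.
k=1: 0 + 4860 + 70·6·57 = 28800; k=2: 2520 + 4788 + 70·6·57 = 31248; k=3: 912 + 4104 + 70·2·57 = 12996; k=4: 5952 + 0 + 70·36·57 = 149592.
Minimum: 12996 at k=3.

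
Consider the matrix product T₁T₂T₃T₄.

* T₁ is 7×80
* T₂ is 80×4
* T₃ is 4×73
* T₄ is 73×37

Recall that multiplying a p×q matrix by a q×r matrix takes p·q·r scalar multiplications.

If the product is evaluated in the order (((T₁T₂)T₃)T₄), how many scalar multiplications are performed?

23191

(T₁T₂): 7×80 by 80×4 → 7×4, cost 7·80·4 = 2240
((T₁T₂)T₃): 7×4 by 4×73 → 7×73, cost 7·4·73 = 2044; cumulative 4284
(((T₁T₂)T₃)T₄): 7×73 by 73×37 → 7×37, cost 7·73·37 = 18907; cumulative 23191
Total: 23191 scalar multiplications.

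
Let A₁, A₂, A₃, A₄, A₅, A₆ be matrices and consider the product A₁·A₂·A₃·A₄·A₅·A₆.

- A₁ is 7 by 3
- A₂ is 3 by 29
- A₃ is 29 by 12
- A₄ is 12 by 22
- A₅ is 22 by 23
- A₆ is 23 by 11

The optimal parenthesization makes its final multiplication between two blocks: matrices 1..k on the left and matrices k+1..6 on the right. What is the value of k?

Adjacent pairs: A₁A₂ = 7·3·29 = 609; A₂A₃ = 3·29·12 = 1044; A₃A₄ = 29·12·22 = 7656; A₄A₅ = 12·22·23 = 6072; A₅A₆ = 22·23·11 = 5566.
Length 3: A₁..A₃: k=1: 0+1044+7·3·12=1296; k=2: 609+0+7·29·12=3045 → min 1296 | A₂..A₄: k=2: 0+7656+3·29·22=9570; k=3: 1044+0+3·12·22=1836 → min 1836 | A₃..A₅: k=3: 0+6072+29·12·23=14076; k=4: 7656+0+29·22·23=22330 → min 14076 | A₄..A₆: k=4: 0+5566+12·22·11=8470; k=5: 6072+0+12·23·11=9108 → min 8470.
Length 4: A₁..A₄: k=1: 0+1836+7·3·22=2298; k=2: 609+7656+7·29·22=12731; k=3: 1296+0+7·12·22=3144 → min 2298 | A₂..A₅: k=2: 0+14076+3·29·23=16077; k=3: 1044+6072+3·12·23=7944; k=4: 1836+0+3·22·23=3354 → min 3354 | A₃..A₆: k=3: 0+8470+29·12·11=12298; k=4: 7656+5566+29·22·11=20240; k=5: 14076+0+29·23·11=21413 → min 12298.
Length 5: A₁..A₅: k=1: 0+3354+7·3·23=3837; k=2: 609+14076+7·29·23=19354; k=3: 1296+6072+7·12·23=9300; k=4: 2298+0+7·22·23=5840 → min 3837 | A₂..A₆: k=2: 0+12298+3·29·11=13255; k=3: 1044+8470+3·12·11=9910; k=4: 1836+5566+3·22·11=8128; k=5: 3354+0+3·23·11=4113 → min 4113.
Top-level splits: k=1: (A₁..A₁)·(A₂..A₆) → 0+4113+7·3·11 = 4344; k=2: (A₁..A₂)·(A₃..A₆) → 609+12298+7·29·11 = 15140; k=3: (A₁..A₃)·(A₄..A₆) → 1296+8470+7·12·11 = 10690; k=4: (A₁..A₄)·(A₅..A₆) → 2298+5566+7·22·11 = 9558; k=5: (A₁..A₅)·(A₆..A₆) → 3837+0+7·23·11 = 5608.
Best split is after A₁, i.e. k = 1.

1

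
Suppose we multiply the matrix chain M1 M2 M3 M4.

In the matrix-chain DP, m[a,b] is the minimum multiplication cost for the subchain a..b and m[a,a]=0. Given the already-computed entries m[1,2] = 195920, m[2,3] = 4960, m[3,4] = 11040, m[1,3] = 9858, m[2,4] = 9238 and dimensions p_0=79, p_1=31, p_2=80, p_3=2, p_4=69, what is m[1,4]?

m[1,4] = min over k∈[1,3] of m[1,k]+m[k+1,4]+p_{0}·p_k·p_{4}.
k=1: 0 + 9238 + 79·31·69 = 178219; k=2: 195920 + 11040 + 79·80·69 = 643040; k=3: 9858 + 0 + 79·2·69 = 20760.
Minimum: 20760 at k=3.

20760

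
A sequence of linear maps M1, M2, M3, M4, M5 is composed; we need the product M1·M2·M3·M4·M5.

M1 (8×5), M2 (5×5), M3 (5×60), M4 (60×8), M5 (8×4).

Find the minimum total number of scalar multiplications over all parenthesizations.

2820

Adjacent pairs: M1M2 = 8·5·5 = 200; M2M3 = 5·5·60 = 1500; M3M4 = 5·60·8 = 2400; M4M5 = 60·8·4 = 1920.
Length 3: M1..M3: k=1: 0+1500+8·5·60=3900; k=2: 200+0+8·5·60=2600 → min 2600 | M2..M4: k=2: 0+2400+5·5·8=2600; k=3: 1500+0+5·60·8=3900 → min 2600 | M3..M5: k=3: 0+1920+5·60·4=3120; k=4: 2400+0+5·8·4=2560 → min 2560.
Length 4: M1..M4: k=1: 0+2600+8·5·8=2920; k=2: 200+2400+8·5·8=2920; k=3: 2600+0+8·60·8=6440 → min 2920 | M2..M5: k=2: 0+2560+5·5·4=2660; k=3: 1500+1920+5·60·4=4620; k=4: 2600+0+5·8·4=2760 → min 2660.
Length 5: M1..M5: k=1: 0+2660+8·5·4=2820; k=2: 200+2560+8·5·4=2920; k=3: 2600+1920+8·60·4=6440; k=4: 2920+0+8·8·4=3176 → min 2820.
Optimal order: (M1·(M2·((M3·M4)·M5))) with cost 2820.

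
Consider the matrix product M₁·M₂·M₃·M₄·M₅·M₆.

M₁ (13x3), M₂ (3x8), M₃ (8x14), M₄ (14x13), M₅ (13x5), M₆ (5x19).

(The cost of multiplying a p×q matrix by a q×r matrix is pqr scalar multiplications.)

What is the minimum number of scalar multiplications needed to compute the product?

2103

Adjacent pairs: M₁M₂ = 13·3·8 = 312; M₂M₃ = 3·8·14 = 336; M₃M₄ = 8·14·13 = 1456; M₄M₅ = 14·13·5 = 910; M₅M₆ = 13·5·19 = 1235.
Length 3: M₁..M₃: k=1: 0+336+13·3·14=882; k=2: 312+0+13·8·14=1768 → min 882 | M₂..M₄: k=2: 0+1456+3·8·13=1768; k=3: 336+0+3·14·13=882 → min 882 | M₃..M₅: k=3: 0+910+8·14·5=1470; k=4: 1456+0+8·13·5=1976 → min 1470 | M₄..M₆: k=4: 0+1235+14·13·19=4693; k=5: 910+0+14·5·19=2240 → min 2240.
Length 4: M₁..M₄: k=1: 0+882+13·3·13=1389; k=2: 312+1456+13·8·13=3120; k=3: 882+0+13·14·13=3248 → min 1389 | M₂..M₅: k=2: 0+1470+3·8·5=1590; k=3: 336+910+3·14·5=1456; k=4: 882+0+3·13·5=1077 → min 1077 | M₃..M₆: k=3: 0+2240+8·14·19=4368; k=4: 1456+1235+8·13·19=4667; k=5: 1470+0+8·5·19=2230 → min 2230.
Length 5: M₁..M₅: k=1: 0+1077+13·3·5=1272; k=2: 312+1470+13·8·5=2302; k=3: 882+910+13·14·5=2702; k=4: 1389+0+13·13·5=2234 → min 1272 | M₂..M₆: k=2: 0+2230+3·8·19=2686; k=3: 336+2240+3·14·19=3374; k=4: 882+1235+3·13·19=2858; k=5: 1077+0+3·5·19=1362 → min 1362.
Length 6: M₁..M₆: k=1: 0+1362+13·3·19=2103; k=2: 312+2230+13·8·19=4518; k=3: 882+2240+13·14·19=6580; k=4: 1389+1235+13·13·19=5835; k=5: 1272+0+13·5·19=2507 → min 2103.
Optimal order: (M₁·((((M₂·M₃)·M₄)·M₅)·M₆)) with cost 2103.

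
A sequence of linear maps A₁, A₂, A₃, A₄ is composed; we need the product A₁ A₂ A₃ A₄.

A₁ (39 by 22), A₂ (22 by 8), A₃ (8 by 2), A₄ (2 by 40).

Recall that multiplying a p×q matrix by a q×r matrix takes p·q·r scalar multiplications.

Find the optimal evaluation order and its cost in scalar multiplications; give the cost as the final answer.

5188

Adjacent pairs: A₁A₂ = 39·22·8 = 6864; A₂A₃ = 22·8·2 = 352; A₃A₄ = 8·2·40 = 640.
Length 3: A₁..A₃: k=1: 0+352+39·22·2=2068; k=2: 6864+0+39·8·2=7488 → min 2068 | A₂..A₄: k=2: 0+640+22·8·40=7680; k=3: 352+0+22·2·40=2112 → min 2112.
Length 4: A₁..A₄: k=1: 0+2112+39·22·40=36432; k=2: 6864+640+39·8·40=19984; k=3: 2068+0+39·2·40=5188 → min 5188.
Optimal parenthesization: ((A₁ (A₂ A₃)) A₄) with cost 5188.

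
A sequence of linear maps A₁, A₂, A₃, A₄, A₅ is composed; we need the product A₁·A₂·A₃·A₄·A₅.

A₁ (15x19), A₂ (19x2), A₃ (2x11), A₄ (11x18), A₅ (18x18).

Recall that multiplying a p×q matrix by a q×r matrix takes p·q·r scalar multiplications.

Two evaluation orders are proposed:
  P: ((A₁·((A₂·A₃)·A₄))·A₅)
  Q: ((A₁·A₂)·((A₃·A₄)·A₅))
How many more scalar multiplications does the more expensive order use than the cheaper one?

12016

Order P = ((A₁·((A₂·A₃)·A₄))·A₅): (A₂·A₃): 19×2 by 2×11 → 19×11, cost 19·2·11 = 418; ((A₂·A₃)·A₄): 19×11 by 11×18 → 19×18, cost 19·11·18 = 3762; cumulative 4180; (A₁·((A₂·A₃)·A₄)): 15×19 by 19×18 → 15×18, cost 15·19·18 = 5130; cumulative 9310; ((A₁·((A₂·A₃)·A₄))·A₅): 15×18 by 18×18 → 15×18, cost 15·18·18 = 4860; cumulative 14170. Total 14170.
Order Q = ((A₁·A₂)·((A₃·A₄)·A₅)): (A₁·A₂): 15×19 by 19×2 → 15×2, cost 15·19·2 = 570; (A₃·A₄): 2×11 by 11×18 → 2×18, cost 2·11·18 = 396; ((A₃·A₄)·A₅): 2×18 by 18×18 → 2×18, cost 2·18·18 = 648; cumulative 1044; ((A₁·A₂)·((A₃·A₄)·A₅)): 15×2 by 2×18 → 15×18, cost 15·2·18 = 540; cumulative 2154. Total 2154.
Difference: |14170 − 2154| = 12016.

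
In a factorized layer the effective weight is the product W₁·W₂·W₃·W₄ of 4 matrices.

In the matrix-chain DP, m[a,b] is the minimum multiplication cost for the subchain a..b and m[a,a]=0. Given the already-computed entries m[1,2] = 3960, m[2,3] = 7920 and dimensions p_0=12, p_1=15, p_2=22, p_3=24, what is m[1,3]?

10296

m[1,3] = min over k∈[1,2] of m[1,k]+m[k+1,3]+p_{0}·p_k·p_{3}.
k=1: 0 + 7920 + 12·15·24 = 12240; k=2: 3960 + 0 + 12·22·24 = 10296.
Minimum: 10296 at k=2.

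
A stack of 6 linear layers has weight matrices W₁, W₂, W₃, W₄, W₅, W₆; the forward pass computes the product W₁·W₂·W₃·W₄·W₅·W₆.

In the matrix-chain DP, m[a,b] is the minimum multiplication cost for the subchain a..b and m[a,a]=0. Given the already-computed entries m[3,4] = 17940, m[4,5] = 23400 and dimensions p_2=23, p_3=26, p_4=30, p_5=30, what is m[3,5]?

m[3,5] = min over k∈[3,4] of m[3,k]+m[k+1,5]+p_{2}·p_k·p_{5}.
k=3: 0 + 23400 + 23·26·30 = 41340; k=4: 17940 + 0 + 23·30·30 = 38640.
Minimum: 38640 at k=4.

38640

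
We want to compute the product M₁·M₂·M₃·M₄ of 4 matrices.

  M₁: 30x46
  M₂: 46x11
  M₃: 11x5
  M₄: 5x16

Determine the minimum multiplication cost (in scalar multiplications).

11830

Adjacent pairs: M₁M₂ = 30·46·11 = 15180; M₂M₃ = 46·11·5 = 2530; M₃M₄ = 11·5·16 = 880.
Length 3: M₁..M₃: k=1: 0+2530+30·46·5=9430; k=2: 15180+0+30·11·5=16830 → min 9430 | M₂..M₄: k=2: 0+880+46·11·16=8976; k=3: 2530+0+46·5·16=6210 → min 6210.
Length 4: M₁..M₄: k=1: 0+6210+30·46·16=28290; k=2: 15180+880+30·11·16=21340; k=3: 9430+0+30·5·16=11830 → min 11830.
Optimal order: ((M₁·(M₂·M₃))·M₄) with cost 11830.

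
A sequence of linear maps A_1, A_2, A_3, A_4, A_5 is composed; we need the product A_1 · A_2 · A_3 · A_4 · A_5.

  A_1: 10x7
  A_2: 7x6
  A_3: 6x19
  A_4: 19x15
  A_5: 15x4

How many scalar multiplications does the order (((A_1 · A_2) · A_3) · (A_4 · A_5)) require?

(A_1 · A_2): 10×7 by 7×6 → 10×6, cost 10·7·6 = 420
((A_1 · A_2) · A_3): 10×6 by 6×19 → 10×19, cost 10·6·19 = 1140; cumulative 1560
(A_4 · A_5): 19×15 by 15×4 → 19×4, cost 19·15·4 = 1140
(((A_1 · A_2) · A_3) · (A_4 · A_5)): 10×19 by 19×4 → 10×4, cost 10·19·4 = 760; cumulative 3460
Total: 3460 scalar multiplications.

3460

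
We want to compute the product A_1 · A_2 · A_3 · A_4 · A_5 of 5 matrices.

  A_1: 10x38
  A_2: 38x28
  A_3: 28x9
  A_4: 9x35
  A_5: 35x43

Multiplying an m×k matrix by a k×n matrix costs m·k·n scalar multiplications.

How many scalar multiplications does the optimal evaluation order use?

Adjacent pairs: A_1A_2 = 10·38·28 = 10640; A_2A_3 = 38·28·9 = 9576; A_3A_4 = 28·9·35 = 8820; A_4A_5 = 9·35·43 = 13545.
Length 3: A_1..A_3: k=1: 0+9576+10·38·9=12996; k=2: 10640+0+10·28·9=13160 → min 12996 | A_2..A_4: k=2: 0+8820+38·28·35=46060; k=3: 9576+0+38·9·35=21546 → min 21546 | A_3..A_5: k=3: 0+13545+28·9·43=24381; k=4: 8820+0+28·35·43=50960 → min 24381.
Length 4: A_1..A_4: k=1: 0+21546+10·38·35=34846; k=2: 10640+8820+10·28·35=29260; k=3: 12996+0+10·9·35=16146 → min 16146 | A_2..A_5: k=2: 0+24381+38·28·43=70133; k=3: 9576+13545+38·9·43=37827; k=4: 21546+0+38·35·43=78736 → min 37827.
Length 5: A_1..A_5: k=1: 0+37827+10·38·43=54167; k=2: 10640+24381+10·28·43=47061; k=3: 12996+13545+10·9·43=30411; k=4: 16146+0+10·35·43=31196 → min 30411.
Optimal order: ((A_1 · (A_2 · A_3)) · (A_4 · A_5)) with cost 30411.

30411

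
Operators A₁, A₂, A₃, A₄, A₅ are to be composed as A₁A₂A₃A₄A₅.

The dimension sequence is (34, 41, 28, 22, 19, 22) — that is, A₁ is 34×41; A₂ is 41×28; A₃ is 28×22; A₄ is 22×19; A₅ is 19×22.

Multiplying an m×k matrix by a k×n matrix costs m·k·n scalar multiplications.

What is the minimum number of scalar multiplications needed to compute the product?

Adjacent pairs: A₁A₂ = 34·41·28 = 39032; A₂A₃ = 41·28·22 = 25256; A₃A₄ = 28·22·19 = 11704; A₄A₅ = 22·19·22 = 9196.
Length 3: A₁..A₃: k=1: 0+25256+34·41·22=55924; k=2: 39032+0+34·28·22=59976 → min 55924 | A₂..A₄: k=2: 0+11704+41·28·19=33516; k=3: 25256+0+41·22·19=42394 → min 33516 | A₃..A₅: k=3: 0+9196+28·22·22=22748; k=4: 11704+0+28·19·22=23408 → min 22748.
Length 4: A₁..A₄: k=1: 0+33516+34·41·19=60002; k=2: 39032+11704+34·28·19=68824; k=3: 55924+0+34·22·19=70136 → min 60002 | A₂..A₅: k=2: 0+22748+41·28·22=48004; k=3: 25256+9196+41·22·22=54296; k=4: 33516+0+41·19·22=50654 → min 48004.
Length 5: A₁..A₅: k=1: 0+48004+34·41·22=78672; k=2: 39032+22748+34·28·22=82724; k=3: 55924+9196+34·22·22=81576; k=4: 60002+0+34·19·22=74214 → min 74214.
Optimal order: ((A₁(A₂(A₃A₄)))A₅) with cost 74214.

74214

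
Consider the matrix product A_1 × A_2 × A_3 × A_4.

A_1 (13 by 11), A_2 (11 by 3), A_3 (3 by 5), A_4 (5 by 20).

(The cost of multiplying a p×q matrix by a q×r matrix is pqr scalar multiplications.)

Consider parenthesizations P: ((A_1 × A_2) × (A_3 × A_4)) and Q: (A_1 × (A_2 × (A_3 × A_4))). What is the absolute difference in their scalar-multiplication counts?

2311

Order P = ((A_1 × A_2) × (A_3 × A_4)): (A_1 × A_2): 13×11 by 11×3 → 13×3, cost 13·11·3 = 429; (A_3 × A_4): 3×5 by 5×20 → 3×20, cost 3·5·20 = 300; ((A_1 × A_2) × (A_3 × A_4)): 13×3 by 3×20 → 13×20, cost 13·3·20 = 780; cumulative 1509. Total 1509.
Order Q = (A_1 × (A_2 × (A_3 × A_4))): (A_3 × A_4): 3×5 by 5×20 → 3×20, cost 3·5·20 = 300; (A_2 × (A_3 × A_4)): 11×3 by 3×20 → 11×20, cost 11·3·20 = 660; cumulative 960; (A_1 × (A_2 × (A_3 × A_4))): 13×11 by 11×20 → 13×20, cost 13·11·20 = 2860; cumulative 3820. Total 3820.
Difference: |1509 − 3820| = 2311.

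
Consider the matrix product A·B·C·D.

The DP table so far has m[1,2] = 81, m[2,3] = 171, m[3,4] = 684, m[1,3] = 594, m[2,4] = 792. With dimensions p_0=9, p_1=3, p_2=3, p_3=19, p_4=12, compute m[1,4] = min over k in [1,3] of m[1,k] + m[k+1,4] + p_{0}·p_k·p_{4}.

m[1,4] = min over k∈[1,3] of m[1,k]+m[k+1,4]+p_{0}·p_k·p_{4}.
k=1: 0 + 792 + 9·3·12 = 1116; k=2: 81 + 684 + 9·3·12 = 1089; k=3: 594 + 0 + 9·19·12 = 2646.
Minimum: 1089 at k=2.

1089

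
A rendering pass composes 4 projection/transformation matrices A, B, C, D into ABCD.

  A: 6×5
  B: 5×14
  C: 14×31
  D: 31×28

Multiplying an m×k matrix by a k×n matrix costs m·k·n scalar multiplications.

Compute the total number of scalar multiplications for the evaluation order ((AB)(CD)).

(AB): 6×5 by 5×14 → 6×14, cost 6·5·14 = 420
(CD): 14×31 by 31×28 → 14×28, cost 14·31·28 = 12152
((AB)(CD)): 6×14 by 14×28 → 6×28, cost 6·14·28 = 2352; cumulative 14924
Total: 14924 scalar multiplications.

14924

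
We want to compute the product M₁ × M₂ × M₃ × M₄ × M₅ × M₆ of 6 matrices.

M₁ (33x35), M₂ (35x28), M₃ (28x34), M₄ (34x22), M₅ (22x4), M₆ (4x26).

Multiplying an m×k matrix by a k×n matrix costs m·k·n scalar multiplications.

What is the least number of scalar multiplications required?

Adjacent pairs: M₁M₂ = 33·35·28 = 32340; M₂M₃ = 35·28·34 = 33320; M₃M₄ = 28·34·22 = 20944; M₄M₅ = 34·22·4 = 2992; M₅M₆ = 22·4·26 = 2288.
Length 3: M₁..M₃: k=1: 0+33320+33·35·34=72590; k=2: 32340+0+33·28·34=63756 → min 63756 | M₂..M₄: k=2: 0+20944+35·28·22=42504; k=3: 33320+0+35·34·22=59500 → min 42504 | M₃..M₅: k=3: 0+2992+28·34·4=6800; k=4: 20944+0+28·22·4=23408 → min 6800 | M₄..M₆: k=4: 0+2288+34·22·26=21736; k=5: 2992+0+34·4·26=6528 → min 6528.
Length 4: M₁..M₄: k=1: 0+42504+33·35·22=67914; k=2: 32340+20944+33·28·22=73612; k=3: 63756+0+33·34·22=88440 → min 67914 | M₂..M₅: k=2: 0+6800+35·28·4=10720; k=3: 33320+2992+35·34·4=41072; k=4: 42504+0+35·22·4=45584 → min 10720 | M₃..M₆: k=3: 0+6528+28·34·26=31280; k=4: 20944+2288+28·22·26=39248; k=5: 6800+0+28·4·26=9712 → min 9712.
Length 5: M₁..M₅: k=1: 0+10720+33·35·4=15340; k=2: 32340+6800+33·28·4=42836; k=3: 63756+2992+33·34·4=71236; k=4: 67914+0+33·22·4=70818 → min 15340 | M₂..M₆: k=2: 0+9712+35·28·26=35192; k=3: 33320+6528+35·34·26=70788; k=4: 42504+2288+35·22·26=64812; k=5: 10720+0+35·4·26=14360 → min 14360.
Length 6: M₁..M₆: k=1: 0+14360+33·35·26=44390; k=2: 32340+9712+33·28·26=66076; k=3: 63756+6528+33·34·26=99456; k=4: 67914+2288+33·22·26=89078; k=5: 15340+0+33·4·26=18772 → min 18772.
Optimal order: ((M₁ × (M₂ × (M₃ × (M₄ × M₅)))) × M₆) with cost 18772.

18772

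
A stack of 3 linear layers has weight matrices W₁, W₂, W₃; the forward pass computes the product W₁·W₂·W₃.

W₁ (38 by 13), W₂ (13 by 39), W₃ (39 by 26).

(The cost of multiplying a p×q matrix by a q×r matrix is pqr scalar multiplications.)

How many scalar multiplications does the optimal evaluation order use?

26026

Order (W₁·(W₂·W₃)): (W₂·W₃): 13×39 by 39×26 → 13×26, cost 13·39·26 = 13182; (W₁·(W₂·W₃)): 38×13 by 13×26 → 38×26, cost 38·13·26 = 12844; cumulative 26026. Total 26026.
Order ((W₁·W₂)·W₃): (W₁·W₂): 38×13 by 13×39 → 38×39, cost 38·13·39 = 19266; ((W₁·W₂)·W₃): 38×39 by 39×26 → 38×26, cost 38·39·26 = 38532; cumulative 57798. Total 57798.
Minimum: 26026.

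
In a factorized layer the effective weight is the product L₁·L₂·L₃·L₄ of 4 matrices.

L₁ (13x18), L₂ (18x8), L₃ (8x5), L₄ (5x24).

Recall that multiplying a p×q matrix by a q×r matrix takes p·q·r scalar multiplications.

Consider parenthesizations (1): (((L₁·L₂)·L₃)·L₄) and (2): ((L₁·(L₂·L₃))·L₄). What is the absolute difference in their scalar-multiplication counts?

502

Order (1) = (((L₁·L₂)·L₃)·L₄): (L₁·L₂): 13×18 by 18×8 → 13×8, cost 13·18·8 = 1872; ((L₁·L₂)·L₃): 13×8 by 8×5 → 13×5, cost 13·8·5 = 520; cumulative 2392; (((L₁·L₂)·L₃)·L₄): 13×5 by 5×24 → 13×24, cost 13·5·24 = 1560; cumulative 3952. Total 3952.
Order (2) = ((L₁·(L₂·L₃))·L₄): (L₂·L₃): 18×8 by 8×5 → 18×5, cost 18·8·5 = 720; (L₁·(L₂·L₃)): 13×18 by 18×5 → 13×5, cost 13·18·5 = 1170; cumulative 1890; ((L₁·(L₂·L₃))·L₄): 13×5 by 5×24 → 13×24, cost 13·5·24 = 1560; cumulative 3450. Total 3450.
Difference: |3952 − 3450| = 502.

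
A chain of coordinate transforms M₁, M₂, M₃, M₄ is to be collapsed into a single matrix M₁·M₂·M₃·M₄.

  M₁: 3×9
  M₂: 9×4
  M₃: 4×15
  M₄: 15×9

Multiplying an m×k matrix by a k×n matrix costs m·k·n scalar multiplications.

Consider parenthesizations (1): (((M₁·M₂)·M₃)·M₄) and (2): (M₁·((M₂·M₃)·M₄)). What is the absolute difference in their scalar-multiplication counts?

Order (1) = (((M₁·M₂)·M₃)·M₄): (M₁·M₂): 3×9 by 9×4 → 3×4, cost 3·9·4 = 108; ((M₁·M₂)·M₃): 3×4 by 4×15 → 3×15, cost 3·4·15 = 180; cumulative 288; (((M₁·M₂)·M₃)·M₄): 3×15 by 15×9 → 3×9, cost 3·15·9 = 405; cumulative 693. Total 693.
Order (2) = (M₁·((M₂·M₃)·M₄)): (M₂·M₃): 9×4 by 4×15 → 9×15, cost 9·4·15 = 540; ((M₂·M₃)·M₄): 9×15 by 15×9 → 9×9, cost 9·15·9 = 1215; cumulative 1755; (M₁·((M₂·M₃)·M₄)): 3×9 by 9×9 → 3×9, cost 3·9·9 = 243; cumulative 1998. Total 1998.
Difference: |693 − 1998| = 1305.

1305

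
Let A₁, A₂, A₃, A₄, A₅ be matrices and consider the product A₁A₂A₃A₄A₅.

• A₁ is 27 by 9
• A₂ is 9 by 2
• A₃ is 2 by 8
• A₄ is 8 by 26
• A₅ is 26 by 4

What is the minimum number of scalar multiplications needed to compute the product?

1326

Adjacent pairs: A₁A₂ = 27·9·2 = 486; A₂A₃ = 9·2·8 = 144; A₃A₄ = 2·8·26 = 416; A₄A₅ = 8·26·4 = 832.
Length 3: A₁..A₃: k=1: 0+144+27·9·8=2088; k=2: 486+0+27·2·8=918 → min 918 | A₂..A₄: k=2: 0+416+9·2·26=884; k=3: 144+0+9·8·26=2016 → min 884 | A₃..A₅: k=3: 0+832+2·8·4=896; k=4: 416+0+2·26·4=624 → min 624.
Length 4: A₁..A₄: k=1: 0+884+27·9·26=7202; k=2: 486+416+27·2·26=2306; k=3: 918+0+27·8·26=6534 → min 2306 | A₂..A₅: k=2: 0+624+9·2·4=696; k=3: 144+832+9·8·4=1264; k=4: 884+0+9·26·4=1820 → min 696.
Length 5: A₁..A₅: k=1: 0+696+27·9·4=1668; k=2: 486+624+27·2·4=1326; k=3: 918+832+27·8·4=2614; k=4: 2306+0+27·26·4=5114 → min 1326.
Optimal order: ((A₁A₂)((A₃A₄)A₅)) with cost 1326.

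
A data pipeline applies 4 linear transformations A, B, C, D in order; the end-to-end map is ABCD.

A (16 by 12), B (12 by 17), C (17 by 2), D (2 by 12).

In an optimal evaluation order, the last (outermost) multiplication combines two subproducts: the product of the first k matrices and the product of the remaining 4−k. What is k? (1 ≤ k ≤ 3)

3

Adjacent pairs: AB = 16·12·17 = 3264; BC = 12·17·2 = 408; CD = 17·2·12 = 408.
Length 3: A..C: k=1: 0+408+16·12·2=792; k=2: 3264+0+16·17·2=3808 → min 792 | B..D: k=2: 0+408+12·17·12=2856; k=3: 408+0+12·2·12=696 → min 696.
Top-level splits: k=1: (A..A)·(B..D) → 0+696+16·12·12 = 3000; k=2: (A..B)·(C..D) → 3264+408+16·17·12 = 6936; k=3: (A..C)·(D..D) → 792+0+16·2·12 = 1176.
Best split is after C, i.e. k = 3.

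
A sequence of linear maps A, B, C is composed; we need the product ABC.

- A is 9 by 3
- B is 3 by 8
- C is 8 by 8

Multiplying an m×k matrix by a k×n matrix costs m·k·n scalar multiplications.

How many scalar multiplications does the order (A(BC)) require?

(BC): 3×8 by 8×8 → 3×8, cost 3·8·8 = 192
(A(BC)): 9×3 by 3×8 → 9×8, cost 9·3·8 = 216; cumulative 408
Total: 408 scalar multiplications.

408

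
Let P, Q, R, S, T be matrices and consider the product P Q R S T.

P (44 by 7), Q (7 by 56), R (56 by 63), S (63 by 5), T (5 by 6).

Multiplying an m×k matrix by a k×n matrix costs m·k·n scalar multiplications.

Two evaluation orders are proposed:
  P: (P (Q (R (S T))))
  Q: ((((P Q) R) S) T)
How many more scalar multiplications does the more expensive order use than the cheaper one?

160402

Order P = (P (Q (R (S T)))): (S T): 63×5 by 5×6 → 63×6, cost 63·5·6 = 1890; (R (S T)): 56×63 by 63×6 → 56×6, cost 56·63·6 = 21168; cumulative 23058; (Q (R (S T))): 7×56 by 56×6 → 7×6, cost 7·56·6 = 2352; cumulative 25410; (P (Q (R (S T)))): 44×7 by 7×6 → 44×6, cost 44·7·6 = 1848; cumulative 27258. Total 27258.
Order Q = ((((P Q) R) S) T): (P Q): 44×7 by 7×56 → 44×56, cost 44·7·56 = 17248; ((P Q) R): 44×56 by 56×63 → 44×63, cost 44·56·63 = 155232; cumulative 172480; (((P Q) R) S): 44×63 by 63×5 → 44×5, cost 44·63·5 = 13860; cumulative 186340; ((((P Q) R) S) T): 44×5 by 5×6 → 44×6, cost 44·5·6 = 1320; cumulative 187660. Total 187660.
Difference: |27258 − 187660| = 160402.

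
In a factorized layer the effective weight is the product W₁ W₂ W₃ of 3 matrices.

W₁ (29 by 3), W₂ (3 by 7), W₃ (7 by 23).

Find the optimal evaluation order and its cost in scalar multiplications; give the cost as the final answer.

2484

(W₁ (W₂ W₃)): cost 2484.
((W₁ W₂) W₃): cost 5278.
Optimal: (W₁ (W₂ W₃)) with cost 2484.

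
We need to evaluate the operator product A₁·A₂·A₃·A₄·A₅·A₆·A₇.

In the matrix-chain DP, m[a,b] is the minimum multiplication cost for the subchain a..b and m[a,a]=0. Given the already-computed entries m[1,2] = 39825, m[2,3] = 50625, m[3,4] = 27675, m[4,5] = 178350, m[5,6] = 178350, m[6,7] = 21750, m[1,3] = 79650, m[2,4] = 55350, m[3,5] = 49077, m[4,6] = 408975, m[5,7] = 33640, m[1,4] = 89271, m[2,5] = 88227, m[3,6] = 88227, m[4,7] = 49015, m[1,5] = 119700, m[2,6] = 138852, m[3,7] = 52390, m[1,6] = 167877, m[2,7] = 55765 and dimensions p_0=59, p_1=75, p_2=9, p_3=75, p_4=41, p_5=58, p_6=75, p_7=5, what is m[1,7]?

m[1,7] = min over k∈[1,6] of m[1,k]+m[k+1,7]+p_{0}·p_k·p_{7}.
k=1: 0 + 55765 + 59·75·5 = 77890; k=2: 39825 + 52390 + 59·9·5 = 94870; k=3: 79650 + 49015 + 59·75·5 = 150790; k=4: 89271 + 33640 + 59·41·5 = 135006; k=5: 119700 + 21750 + 59·58·5 = 158560; k=6: 167877 + 0 + 59·75·5 = 190002.
Minimum: 77890 at k=1.

77890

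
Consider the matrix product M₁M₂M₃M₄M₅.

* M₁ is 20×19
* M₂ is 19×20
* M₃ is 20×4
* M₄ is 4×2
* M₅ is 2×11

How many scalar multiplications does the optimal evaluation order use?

2120

Adjacent pairs: M₁M₂ = 20·19·20 = 7600; M₂M₃ = 19·20·4 = 1520; M₃M₄ = 20·4·2 = 160; M₄M₅ = 4·2·11 = 88.
Length 3: M₁..M₃: k=1: 0+1520+20·19·4=3040; k=2: 7600+0+20·20·4=9200 → min 3040 | M₂..M₄: k=2: 0+160+19·20·2=920; k=3: 1520+0+19·4·2=1672 → min 920 | M₃..M₅: k=3: 0+88+20·4·11=968; k=4: 160+0+20·2·11=600 → min 600.
Length 4: M₁..M₄: k=1: 0+920+20·19·2=1680; k=2: 7600+160+20·20·2=8560; k=3: 3040+0+20·4·2=3200 → min 1680 | M₂..M₅: k=2: 0+600+19·20·11=4780; k=3: 1520+88+19·4·11=2444; k=4: 920+0+19·2·11=1338 → min 1338.
Length 5: M₁..M₅: k=1: 0+1338+20·19·11=5518; k=2: 7600+600+20·20·11=12600; k=3: 3040+88+20·4·11=4008; k=4: 1680+0+20·2·11=2120 → min 2120.
Optimal order: ((M₁(M₂(M₃M₄)))M₅) with cost 2120.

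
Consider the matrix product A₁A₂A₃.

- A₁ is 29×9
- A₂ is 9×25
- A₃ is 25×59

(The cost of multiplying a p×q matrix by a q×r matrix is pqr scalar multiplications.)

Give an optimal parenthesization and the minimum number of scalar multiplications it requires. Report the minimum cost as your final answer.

28674

(A₁(A₂A₃)): cost 28674.
((A₁A₂)A₃): cost 49300.
Optimal: (A₁(A₂A₃)) with cost 28674.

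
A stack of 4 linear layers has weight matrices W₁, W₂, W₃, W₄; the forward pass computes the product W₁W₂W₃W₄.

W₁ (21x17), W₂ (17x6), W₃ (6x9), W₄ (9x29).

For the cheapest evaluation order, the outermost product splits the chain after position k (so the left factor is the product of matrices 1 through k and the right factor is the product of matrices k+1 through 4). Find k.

Adjacent pairs: W₁W₂ = 21·17·6 = 2142; W₂W₃ = 17·6·9 = 918; W₃W₄ = 6·9·29 = 1566.
Length 3: W₁..W₃: k=1: 0+918+21·17·9=4131; k=2: 2142+0+21·6·9=3276 → min 3276 | W₂..W₄: k=2: 0+1566+17·6·29=4524; k=3: 918+0+17·9·29=5355 → min 4524.
Top-level splits: k=1: (W₁..W₁)·(W₂..W₄) → 0+4524+21·17·29 = 14877; k=2: (W₁..W₂)·(W₃..W₄) → 2142+1566+21·6·29 = 7362; k=3: (W₁..W₃)·(W₄..W₄) → 3276+0+21·9·29 = 8757.
Best split is after W₂, i.e. k = 2.

2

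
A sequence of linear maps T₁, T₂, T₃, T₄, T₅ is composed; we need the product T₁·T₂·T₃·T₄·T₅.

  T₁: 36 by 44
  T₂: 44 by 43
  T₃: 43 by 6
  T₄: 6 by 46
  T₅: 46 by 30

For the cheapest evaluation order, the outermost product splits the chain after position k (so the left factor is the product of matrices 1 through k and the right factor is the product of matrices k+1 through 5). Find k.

3

Adjacent pairs: T₁T₂ = 36·44·43 = 68112; T₂T₃ = 44·43·6 = 11352; T₃T₄ = 43·6·46 = 11868; T₄T₅ = 6·46·30 = 8280.
Length 3: T₁..T₃: k=1: 0+11352+36·44·6=20856; k=2: 68112+0+36·43·6=77400 → min 20856 | T₂..T₄: k=2: 0+11868+44·43·46=98900; k=3: 11352+0+44·6·46=23496 → min 23496 | T₃..T₅: k=3: 0+8280+43·6·30=16020; k=4: 11868+0+43·46·30=71208 → min 16020.
Length 4: T₁..T₄: k=1: 0+23496+36·44·46=96360; k=2: 68112+11868+36·43·46=151188; k=3: 20856+0+36·6·46=30792 → min 30792 | T₂..T₅: k=2: 0+16020+44·43·30=72780; k=3: 11352+8280+44·6·30=27552; k=4: 23496+0+44·46·30=84216 → min 27552.
Top-level splits: k=1: (T₁..T₁)·(T₂..T₅) → 0+27552+36·44·30 = 75072; k=2: (T₁..T₂)·(T₃..T₅) → 68112+16020+36·43·30 = 130572; k=3: (T₁..T₃)·(T₄..T₅) → 20856+8280+36·6·30 = 35616; k=4: (T₁..T₄)·(T₅..T₅) → 30792+0+36·46·30 = 80472.
Best split is after T₃, i.e. k = 3.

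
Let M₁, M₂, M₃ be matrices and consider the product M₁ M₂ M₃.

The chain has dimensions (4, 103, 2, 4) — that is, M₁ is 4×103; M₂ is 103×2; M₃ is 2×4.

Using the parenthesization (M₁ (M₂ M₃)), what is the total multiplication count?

(M₂ M₃): 103×2 by 2×4 → 103×4, cost 103·2·4 = 824
(M₁ (M₂ M₃)): 4×103 by 103×4 → 4×4, cost 4·103·4 = 1648; cumulative 2472
Total: 2472 scalar multiplications.

2472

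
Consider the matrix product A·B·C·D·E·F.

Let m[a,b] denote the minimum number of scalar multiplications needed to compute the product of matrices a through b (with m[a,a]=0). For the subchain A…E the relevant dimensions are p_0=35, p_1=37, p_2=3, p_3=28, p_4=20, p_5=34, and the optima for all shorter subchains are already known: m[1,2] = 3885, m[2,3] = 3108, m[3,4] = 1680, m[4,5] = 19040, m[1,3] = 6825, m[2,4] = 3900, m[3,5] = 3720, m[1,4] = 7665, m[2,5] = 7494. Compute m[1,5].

m[1,5] = min over k∈[1,4] of m[1,k]+m[k+1,5]+p_{0}·p_k·p_{5}.
k=1: 0 + 7494 + 35·37·34 = 51524; k=2: 3885 + 3720 + 35·3·34 = 11175; k=3: 6825 + 19040 + 35·28·34 = 59185; k=4: 7665 + 0 + 35·20·34 = 31465.
Minimum: 11175 at k=2.

11175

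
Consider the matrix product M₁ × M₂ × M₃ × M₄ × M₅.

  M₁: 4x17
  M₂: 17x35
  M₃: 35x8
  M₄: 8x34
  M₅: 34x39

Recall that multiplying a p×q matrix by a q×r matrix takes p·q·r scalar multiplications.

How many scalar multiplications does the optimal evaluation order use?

Adjacent pairs: M₁M₂ = 4·17·35 = 2380; M₂M₃ = 17·35·8 = 4760; M₃M₄ = 35·8·34 = 9520; M₄M₅ = 8·34·39 = 10608.
Length 3: M₁..M₃: k=1: 0+4760+4·17·8=5304; k=2: 2380+0+4·35·8=3500 → min 3500 | M₂..M₄: k=2: 0+9520+17·35·34=29750; k=3: 4760+0+17·8·34=9384 → min 9384 | M₃..M₅: k=3: 0+10608+35·8·39=21528; k=4: 9520+0+35·34·39=55930 → min 21528.
Length 4: M₁..M₄: k=1: 0+9384+4·17·34=11696; k=2: 2380+9520+4·35·34=16660; k=3: 3500+0+4·8·34=4588 → min 4588 | M₂..M₅: k=2: 0+21528+17·35·39=44733; k=3: 4760+10608+17·8·39=20672; k=4: 9384+0+17·34·39=31926 → min 20672.
Length 5: M₁..M₅: k=1: 0+20672+4·17·39=23324; k=2: 2380+21528+4·35·39=29368; k=3: 3500+10608+4·8·39=15356; k=4: 4588+0+4·34·39=9892 → min 9892.
Optimal order: ((((M₁ × M₂) × M₃) × M₄) × M₅) with cost 9892.

9892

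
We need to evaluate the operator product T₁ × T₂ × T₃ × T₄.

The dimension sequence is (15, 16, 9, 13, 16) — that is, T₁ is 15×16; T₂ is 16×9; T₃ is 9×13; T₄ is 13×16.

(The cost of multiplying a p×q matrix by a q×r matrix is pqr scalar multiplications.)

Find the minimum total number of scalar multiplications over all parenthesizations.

6192

Adjacent pairs: T₁T₂ = 15·16·9 = 2160; T₂T₃ = 16·9·13 = 1872; T₃T₄ = 9·13·16 = 1872.
Length 3: T₁..T₃: k=1: 0+1872+15·16·13=4992; k=2: 2160+0+15·9·13=3915 → min 3915 | T₂..T₄: k=2: 0+1872+16·9·16=4176; k=3: 1872+0+16·13·16=5200 → min 4176.
Length 4: T₁..T₄: k=1: 0+4176+15·16·16=8016; k=2: 2160+1872+15·9·16=6192; k=3: 3915+0+15·13·16=7035 → min 6192.
Optimal order: ((T₁ × T₂) × (T₃ × T₄)) with cost 6192.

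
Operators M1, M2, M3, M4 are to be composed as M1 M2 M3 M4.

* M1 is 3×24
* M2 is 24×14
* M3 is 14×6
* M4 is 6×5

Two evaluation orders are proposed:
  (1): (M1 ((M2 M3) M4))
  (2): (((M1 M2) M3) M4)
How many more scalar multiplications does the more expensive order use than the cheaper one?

1746

Order (1) = (M1 ((M2 M3) M4)): (M2 M3): 24×14 by 14×6 → 24×6, cost 24·14·6 = 2016; ((M2 M3) M4): 24×6 by 6×5 → 24×5, cost 24·6·5 = 720; cumulative 2736; (M1 ((M2 M3) M4)): 3×24 by 24×5 → 3×5, cost 3·24·5 = 360; cumulative 3096. Total 3096.
Order (2) = (((M1 M2) M3) M4): (M1 M2): 3×24 by 24×14 → 3×14, cost 3·24·14 = 1008; ((M1 M2) M3): 3×14 by 14×6 → 3×6, cost 3·14·6 = 252; cumulative 1260; (((M1 M2) M3) M4): 3×6 by 6×5 → 3×5, cost 3·6·5 = 90; cumulative 1350. Total 1350.
Difference: |3096 − 1350| = 1746.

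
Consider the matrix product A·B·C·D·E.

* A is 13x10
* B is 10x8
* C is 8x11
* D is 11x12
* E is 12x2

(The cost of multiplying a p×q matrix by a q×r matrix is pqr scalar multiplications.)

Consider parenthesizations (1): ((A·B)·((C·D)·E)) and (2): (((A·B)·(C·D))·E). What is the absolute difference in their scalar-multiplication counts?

1160

Order (1) = ((A·B)·((C·D)·E)): (A·B): 13×10 by 10×8 → 13×8, cost 13·10·8 = 1040; (C·D): 8×11 by 11×12 → 8×12, cost 8·11·12 = 1056; ((C·D)·E): 8×12 by 12×2 → 8×2, cost 8·12·2 = 192; cumulative 1248; ((A·B)·((C·D)·E)): 13×8 by 8×2 → 13×2, cost 13·8·2 = 208; cumulative 2496. Total 2496.
Order (2) = (((A·B)·(C·D))·E): (A·B): 13×10 by 10×8 → 13×8, cost 13·10·8 = 1040; (C·D): 8×11 by 11×12 → 8×12, cost 8·11·12 = 1056; ((A·B)·(C·D)): 13×8 by 8×12 → 13×12, cost 13·8·12 = 1248; cumulative 3344; (((A·B)·(C·D))·E): 13×12 by 12×2 → 13×2, cost 13·12·2 = 312; cumulative 3656. Total 3656.
Difference: |2496 − 3656| = 1160.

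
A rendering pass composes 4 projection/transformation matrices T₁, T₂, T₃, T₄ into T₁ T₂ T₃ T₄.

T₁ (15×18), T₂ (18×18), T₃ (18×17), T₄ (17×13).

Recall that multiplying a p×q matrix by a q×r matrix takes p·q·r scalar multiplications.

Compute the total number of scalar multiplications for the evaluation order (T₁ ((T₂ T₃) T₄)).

(T₂ T₃): 18×18 by 18×17 → 18×17, cost 18·18·17 = 5508
((T₂ T₃) T₄): 18×17 by 17×13 → 18×13, cost 18·17·13 = 3978; cumulative 9486
(T₁ ((T₂ T₃) T₄)): 15×18 by 18×13 → 15×13, cost 15·18·13 = 3510; cumulative 12996
Total: 12996 scalar multiplications.

12996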